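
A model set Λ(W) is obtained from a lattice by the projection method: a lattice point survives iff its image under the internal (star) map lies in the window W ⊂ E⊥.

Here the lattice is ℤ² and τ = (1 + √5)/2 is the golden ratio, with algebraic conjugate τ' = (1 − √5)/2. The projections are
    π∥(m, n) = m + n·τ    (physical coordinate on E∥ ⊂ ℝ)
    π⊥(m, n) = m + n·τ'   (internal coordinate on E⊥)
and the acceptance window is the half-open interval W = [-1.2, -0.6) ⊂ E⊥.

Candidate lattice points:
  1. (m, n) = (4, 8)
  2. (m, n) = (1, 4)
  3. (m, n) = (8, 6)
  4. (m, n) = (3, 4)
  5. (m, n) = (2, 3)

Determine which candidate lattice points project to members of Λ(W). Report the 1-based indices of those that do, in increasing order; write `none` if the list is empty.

Numerically τ ≈ 1.618034 and τ' = −1/τ ≈ -0.618034.
#1 (4,8): internal coord 4 + (8)·τ' = -0.944272; -0.944272 ∈ [-1.2, -0.6) → IN Λ
#2 (1,4): internal coord 1 + (4)·τ' = -1.472136; -1.472136 ∉ [-1.2, -0.6) → out
#3 (8,6): internal coord 8 + (6)·τ' = +4.291796; +4.291796 ∉ [-1.2, -0.6) → out
#4 (3,4): internal coord 3 + (4)·τ' = +0.527864; +0.527864 ∉ [-1.2, -0.6) → out
#5 (2,3): internal coord 2 + (3)·τ' = +0.145898; +0.145898 ∉ [-1.2, -0.6) → out

1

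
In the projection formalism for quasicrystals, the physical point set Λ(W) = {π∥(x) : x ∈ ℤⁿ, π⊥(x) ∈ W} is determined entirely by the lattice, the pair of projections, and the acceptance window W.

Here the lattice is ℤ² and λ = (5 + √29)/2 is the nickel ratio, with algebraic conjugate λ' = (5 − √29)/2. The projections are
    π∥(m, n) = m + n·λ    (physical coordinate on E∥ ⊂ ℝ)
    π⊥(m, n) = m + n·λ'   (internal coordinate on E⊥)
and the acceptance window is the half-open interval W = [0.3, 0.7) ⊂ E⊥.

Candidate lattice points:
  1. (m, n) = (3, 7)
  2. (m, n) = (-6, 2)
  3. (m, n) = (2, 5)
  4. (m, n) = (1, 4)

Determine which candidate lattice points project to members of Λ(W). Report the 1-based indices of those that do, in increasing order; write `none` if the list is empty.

none

Numerically λ ≈ 5.1926 and λ' = −1/λ ≈ -0.1926.
candidate 1: (m,n)=(3,7) → π∥ = 3+7·λ ≈ 39.3481, π⊥ = 3+7·λ' ≈ 1.6519 ∉ [0.3, 0.7) ⇒ out
candidate 2: (m,n)=(-6,2) → π∥ = -6+2·λ ≈ 4.3852, π⊥ = -6+2·λ' ≈ -6.3852 ∉ [0.3, 0.7) ⇒ out
candidate 3: (m,n)=(2,5) → π∥ = 2+5·λ ≈ 27.9629, π⊥ = 2+5·λ' ≈ 1.0371 ∉ [0.3, 0.7) ⇒ out
candidate 4: (m,n)=(1,4) → π∥ = 1+4·λ ≈ 21.7703, π⊥ = 1+4·λ' ≈ 0.2297 ∉ [0.3, 0.7) ⇒ out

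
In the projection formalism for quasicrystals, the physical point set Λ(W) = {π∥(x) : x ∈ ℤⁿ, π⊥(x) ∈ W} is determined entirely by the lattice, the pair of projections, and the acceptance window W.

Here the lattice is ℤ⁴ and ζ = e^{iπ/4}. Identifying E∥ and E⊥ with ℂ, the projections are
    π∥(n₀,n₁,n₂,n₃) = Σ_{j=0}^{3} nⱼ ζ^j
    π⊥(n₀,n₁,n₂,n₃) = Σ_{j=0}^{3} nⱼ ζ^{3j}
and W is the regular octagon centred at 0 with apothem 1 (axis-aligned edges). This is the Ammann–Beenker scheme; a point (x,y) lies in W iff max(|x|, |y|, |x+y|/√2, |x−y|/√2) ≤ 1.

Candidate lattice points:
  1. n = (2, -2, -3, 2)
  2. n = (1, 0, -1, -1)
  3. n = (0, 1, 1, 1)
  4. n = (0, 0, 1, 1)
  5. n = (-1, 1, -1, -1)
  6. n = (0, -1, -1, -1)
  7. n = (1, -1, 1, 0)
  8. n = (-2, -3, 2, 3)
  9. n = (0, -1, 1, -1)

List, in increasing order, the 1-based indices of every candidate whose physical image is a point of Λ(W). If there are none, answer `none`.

With ζ = e^{iπ/4} the internal vectors are ζ^0,ζ^3,ζ^6,ζ^9.
#1 (2, -2, -3, 2): internal (4.8284, 3.0000); octagon support 5.5355 vs apothem 1 → ∉ W
#2 (1, 0, -1, -1): internal (0.2929, 0.2929); octagon support 0.4142 vs apothem 1 → ∈ W
#3 (0, 1, 1, 1): internal (0.0000, 0.4142); octagon support 0.4142 vs apothem 1 → ∈ W
#4 (0, 0, 1, 1): internal (0.7071, -0.2929); octagon support 0.7071 vs apothem 1 → ∈ W
#5 (-1, 1, -1, -1): internal (-2.4142, 1.0000); octagon support 2.4142 vs apothem 1 → ∉ W
#6 (0, -1, -1, -1): internal (0.0000, -0.4142); octagon support 0.4142 vs apothem 1 → ∈ W
#7 (1, -1, 1, 0): internal (1.7071, -1.7071); octagon support 2.4142 vs apothem 1 → ∉ W
#8 (-2, -3, 2, 3): internal (2.2426, -2.0000); octagon support 3.0000 vs apothem 1 → ∉ W
#9 (0, -1, 1, -1): internal (0.0000, -2.4142); octagon support 2.4142 vs apothem 1 → ∉ W

2, 3, 4, 6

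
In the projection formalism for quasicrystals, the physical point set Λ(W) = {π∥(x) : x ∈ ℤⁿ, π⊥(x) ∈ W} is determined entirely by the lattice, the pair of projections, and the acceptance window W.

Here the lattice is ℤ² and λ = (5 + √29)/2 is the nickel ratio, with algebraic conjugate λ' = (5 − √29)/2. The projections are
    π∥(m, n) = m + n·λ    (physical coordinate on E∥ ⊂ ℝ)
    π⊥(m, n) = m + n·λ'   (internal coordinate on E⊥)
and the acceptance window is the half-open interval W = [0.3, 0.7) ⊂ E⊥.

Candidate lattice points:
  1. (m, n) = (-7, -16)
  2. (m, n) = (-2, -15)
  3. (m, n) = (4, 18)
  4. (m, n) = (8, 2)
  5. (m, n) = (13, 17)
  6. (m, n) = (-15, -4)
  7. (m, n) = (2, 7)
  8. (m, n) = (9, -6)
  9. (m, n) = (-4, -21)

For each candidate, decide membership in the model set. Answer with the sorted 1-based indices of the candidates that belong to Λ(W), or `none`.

3, 7

Compute λ' = (5−√29)/2 = -0.192582, so π⊥(m,n) = m -0.192582·n.
[1] lift (-7,-16): star map gives -3.918682; window check 0.3 ≤ -3.918682 < 0.7 is false → out
[2] lift (-2,-15): star map gives 0.888736; window check 0.3 ≤ 0.888736 < 0.7 is false → out
[3] lift (4,18): star map gives 0.533517; window check 0.3 ≤ 0.533517 < 0.7 is true → IN Λ
[4] lift (8,2): star map gives 7.614835; window check 0.3 ≤ 7.614835 < 0.7 is false → out
[5] lift (13,17): star map gives 9.726099; window check 0.3 ≤ 9.726099 < 0.7 is false → out
[6] lift (-15,-4): star map gives -14.229670; window check 0.3 ≤ -14.229670 < 0.7 is false → out
[7] lift (2,7): star map gives 0.651923; window check 0.3 ≤ 0.651923 < 0.7 is true → IN Λ
[8] lift (9,-6): star map gives 10.155494; window check 0.3 ≤ 10.155494 < 0.7 is false → out
[9] lift (-4,-21): star map gives 0.044230; window check 0.3 ≤ 0.044230 < 0.7 is false → out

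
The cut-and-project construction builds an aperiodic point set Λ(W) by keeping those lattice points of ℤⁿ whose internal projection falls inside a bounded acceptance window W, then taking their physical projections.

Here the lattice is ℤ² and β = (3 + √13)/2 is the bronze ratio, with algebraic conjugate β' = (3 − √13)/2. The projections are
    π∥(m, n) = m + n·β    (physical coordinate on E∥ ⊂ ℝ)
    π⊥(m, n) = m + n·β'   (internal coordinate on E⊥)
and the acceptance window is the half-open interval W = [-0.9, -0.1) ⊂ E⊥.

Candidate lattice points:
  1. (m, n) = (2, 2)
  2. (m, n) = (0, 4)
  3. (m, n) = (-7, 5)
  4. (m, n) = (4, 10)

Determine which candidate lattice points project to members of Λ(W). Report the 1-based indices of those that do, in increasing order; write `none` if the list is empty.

Numerically β ≈ 3.3028 and β' = −1/β ≈ -0.3028.
#1 (2,2): internal coord 2 + (2)·β' = +1.3944; +1.3944 ∉ [-0.9, -0.1) → out
#2 (0,4): internal coord 0 + (4)·β' = -1.2111; -1.2111 ∉ [-0.9, -0.1) → out
#3 (-7,5): internal coord -7 + (5)·β' = -8.5139; -8.5139 ∉ [-0.9, -0.1) → out
#4 (4,10): internal coord 4 + (10)·β' = +0.9722; +0.9722 ∉ [-0.9, -0.1) → out

none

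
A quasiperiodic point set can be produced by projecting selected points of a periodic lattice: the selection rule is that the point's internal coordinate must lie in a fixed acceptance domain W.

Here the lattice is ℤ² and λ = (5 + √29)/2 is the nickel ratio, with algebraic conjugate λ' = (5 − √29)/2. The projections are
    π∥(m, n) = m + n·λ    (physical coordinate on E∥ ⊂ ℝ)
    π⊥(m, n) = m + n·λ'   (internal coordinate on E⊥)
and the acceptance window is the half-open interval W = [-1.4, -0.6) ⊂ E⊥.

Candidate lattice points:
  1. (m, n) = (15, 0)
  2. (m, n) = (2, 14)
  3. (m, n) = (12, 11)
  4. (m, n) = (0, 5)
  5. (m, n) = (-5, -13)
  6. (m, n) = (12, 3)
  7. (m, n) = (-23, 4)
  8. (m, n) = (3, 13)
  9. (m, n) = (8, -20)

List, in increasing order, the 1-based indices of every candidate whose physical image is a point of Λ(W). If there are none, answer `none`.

λ' = (5−√29)/2 ≈ -0.1926.
[1] lift (15,0): star map gives 15.0000; window check -1.4 ≤ 15.0000 < -0.6 is false → out
[2] lift (2,14): star map gives -0.6962; window check -1.4 ≤ -0.6962 < -0.6 is true → IN Λ
[3] lift (12,11): star map gives 9.8816; window check -1.4 ≤ 9.8816 < -0.6 is false → out
[4] lift (0,5): star map gives -0.9629; window check -1.4 ≤ -0.9629 < -0.6 is true → IN Λ
[5] lift (-5,-13): star map gives -2.4964; window check -1.4 ≤ -2.4964 < -0.6 is false → out
[6] lift (12,3): star map gives 11.4223; window check -1.4 ≤ 11.4223 < -0.6 is false → out
[7] lift (-23,4): star map gives -23.7703; window check -1.4 ≤ -23.7703 < -0.6 is false → out
[8] lift (3,13): star map gives 0.4964; window check -1.4 ≤ 0.4964 < -0.6 is false → out
[9] lift (8,-20): star map gives 11.8516; window check -1.4 ≤ 11.8516 < -0.6 is false → out

2, 4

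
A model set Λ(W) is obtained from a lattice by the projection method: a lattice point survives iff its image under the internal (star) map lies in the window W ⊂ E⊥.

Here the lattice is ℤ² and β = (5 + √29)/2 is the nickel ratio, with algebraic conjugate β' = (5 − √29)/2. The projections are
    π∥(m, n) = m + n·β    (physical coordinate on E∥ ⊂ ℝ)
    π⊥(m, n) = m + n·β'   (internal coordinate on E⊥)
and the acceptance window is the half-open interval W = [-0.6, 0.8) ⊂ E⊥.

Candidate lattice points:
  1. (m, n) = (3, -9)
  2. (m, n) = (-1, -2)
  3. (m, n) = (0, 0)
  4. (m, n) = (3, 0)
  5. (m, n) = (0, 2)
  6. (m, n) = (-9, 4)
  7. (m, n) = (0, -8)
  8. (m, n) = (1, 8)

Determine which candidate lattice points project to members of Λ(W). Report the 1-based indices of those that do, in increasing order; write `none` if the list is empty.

3, 5, 8

Numerically β ≈ 5.1926 and β' = −1/β ≈ -0.1926.
[1] lift (3,-9): star map gives 4.7332; window check -0.6 ≤ 4.7332 < 0.8 is false → out
[2] lift (-1,-2): star map gives -0.6148; window check -0.6 ≤ -0.6148 < 0.8 is false → out
[3] lift (0,0): star map gives 0.0000; window check -0.6 ≤ 0.0000 < 0.8 is true → IN Λ
[4] lift (3,0): star map gives 3.0000; window check -0.6 ≤ 3.0000 < 0.8 is false → out
[5] lift (0,2): star map gives -0.3852; window check -0.6 ≤ -0.3852 < 0.8 is true → IN Λ
[6] lift (-9,4): star map gives -9.7703; window check -0.6 ≤ -9.7703 < 0.8 is false → out
[7] lift (0,-8): star map gives 1.5407; window check -0.6 ≤ 1.5407 < 0.8 is false → out
[8] lift (1,8): star map gives -0.5407; window check -0.6 ≤ -0.5407 < 0.8 is true → IN Λ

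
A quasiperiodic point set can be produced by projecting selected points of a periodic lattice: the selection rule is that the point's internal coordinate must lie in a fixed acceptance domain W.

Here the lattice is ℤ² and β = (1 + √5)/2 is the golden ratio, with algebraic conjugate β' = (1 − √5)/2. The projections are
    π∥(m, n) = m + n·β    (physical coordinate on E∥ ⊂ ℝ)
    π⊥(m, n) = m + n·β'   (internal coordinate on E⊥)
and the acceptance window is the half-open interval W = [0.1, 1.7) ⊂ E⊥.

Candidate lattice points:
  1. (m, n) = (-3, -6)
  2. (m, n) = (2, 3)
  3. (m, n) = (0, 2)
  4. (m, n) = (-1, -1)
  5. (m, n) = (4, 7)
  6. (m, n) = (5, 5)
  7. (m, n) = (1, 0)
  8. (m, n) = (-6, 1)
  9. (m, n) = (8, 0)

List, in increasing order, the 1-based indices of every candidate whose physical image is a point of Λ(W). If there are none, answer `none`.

Compute β' = (1−√5)/2 = -0.618034, so π⊥(m,n) = m -0.618034·n.
#1 (-3,-6): internal coord -3 + (-6)·β' = +0.708204; +0.708204 ∈ [0.1, 1.7) → IN Λ
#2 (2,3): internal coord 2 + (3)·β' = +0.145898; +0.145898 ∈ [0.1, 1.7) → IN Λ
#3 (0,2): internal coord 0 + (2)·β' = -1.236068; -1.236068 ∉ [0.1, 1.7) → out
#4 (-1,-1): internal coord -1 + (-1)·β' = -0.381966; -0.381966 ∉ [0.1, 1.7) → out
#5 (4,7): internal coord 4 + (7)·β' = -0.326238; -0.326238 ∉ [0.1, 1.7) → out
#6 (5,5): internal coord 5 + (5)·β' = +1.909830; +1.909830 ∉ [0.1, 1.7) → out
#7 (1,0): internal coord 1 + (0)·β' = +1.000000; +1.000000 ∈ [0.1, 1.7) → IN Λ
#8 (-6,1): internal coord -6 + (1)·β' = -6.618034; -6.618034 ∉ [0.1, 1.7) → out
#9 (8,0): internal coord 8 + (0)·β' = +8.000000; +8.000000 ∉ [0.1, 1.7) → out

1, 2, 7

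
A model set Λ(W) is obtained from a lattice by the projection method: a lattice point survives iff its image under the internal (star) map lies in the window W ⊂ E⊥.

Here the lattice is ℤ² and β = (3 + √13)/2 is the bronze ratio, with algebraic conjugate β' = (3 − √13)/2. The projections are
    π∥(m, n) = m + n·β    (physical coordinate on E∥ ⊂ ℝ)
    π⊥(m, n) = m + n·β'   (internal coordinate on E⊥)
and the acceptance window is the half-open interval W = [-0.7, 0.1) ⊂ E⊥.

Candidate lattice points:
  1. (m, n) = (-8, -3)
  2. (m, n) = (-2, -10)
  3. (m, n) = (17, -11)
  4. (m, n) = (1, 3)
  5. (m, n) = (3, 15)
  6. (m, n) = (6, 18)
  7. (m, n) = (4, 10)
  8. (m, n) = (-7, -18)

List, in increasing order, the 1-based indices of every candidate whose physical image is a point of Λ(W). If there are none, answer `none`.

β' = (3−√13)/2 ≈ -0.30278.
#1 (-8,-3): internal coord -8 + (-3)·β' = -7.09167; -7.09167 ∉ [-0.7, 0.1) → out
#2 (-2,-10): internal coord -2 + (-10)·β' = +1.02776; +1.02776 ∉ [-0.7, 0.1) → out
#3 (17,-11): internal coord 17 + (-11)·β' = +20.33053; +20.33053 ∉ [-0.7, 0.1) → out
#4 (1,3): internal coord 1 + (3)·β' = +0.09167; +0.09167 ∈ [-0.7, 0.1) → IN Λ
#5 (3,15): internal coord 3 + (15)·β' = -1.54163; -1.54163 ∉ [-0.7, 0.1) → out
#6 (6,18): internal coord 6 + (18)·β' = +0.55004; +0.55004 ∉ [-0.7, 0.1) → out
#7 (4,10): internal coord 4 + (10)·β' = +0.97224; +0.97224 ∉ [-0.7, 0.1) → out
#8 (-7,-18): internal coord -7 + (-18)·β' = -1.55004; -1.55004 ∉ [-0.7, 0.1) → out

4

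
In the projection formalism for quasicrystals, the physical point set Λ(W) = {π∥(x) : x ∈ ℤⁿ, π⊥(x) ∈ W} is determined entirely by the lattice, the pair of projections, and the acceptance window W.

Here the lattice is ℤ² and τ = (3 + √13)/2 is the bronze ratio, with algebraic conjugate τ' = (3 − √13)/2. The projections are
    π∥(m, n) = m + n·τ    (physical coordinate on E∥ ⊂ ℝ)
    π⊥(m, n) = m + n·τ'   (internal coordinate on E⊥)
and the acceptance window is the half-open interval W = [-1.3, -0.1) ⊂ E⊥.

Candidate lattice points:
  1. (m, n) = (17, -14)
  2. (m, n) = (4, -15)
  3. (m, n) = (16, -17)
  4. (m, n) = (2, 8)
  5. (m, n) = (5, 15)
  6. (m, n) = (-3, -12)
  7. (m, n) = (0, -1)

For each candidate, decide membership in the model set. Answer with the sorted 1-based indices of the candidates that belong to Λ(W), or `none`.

Compute τ' = (3−√13)/2 = -0.3028, so π⊥(m,n) = m -0.3028·n.
#1 (17,-14): internal coord 17 + (-14)·τ' = +21.2389; +21.2389 ∉ [-1.3, -0.1) → out
#2 (4,-15): internal coord 4 + (-15)·τ' = +8.5416; +8.5416 ∉ [-1.3, -0.1) → out
#3 (16,-17): internal coord 16 + (-17)·τ' = +21.1472; +21.1472 ∉ [-1.3, -0.1) → out
#4 (2,8): internal coord 2 + (8)·τ' = -0.4222; -0.4222 ∈ [-1.3, -0.1) → IN Λ
#5 (5,15): internal coord 5 + (15)·τ' = +0.4584; +0.4584 ∉ [-1.3, -0.1) → out
#6 (-3,-12): internal coord -3 + (-12)·τ' = +0.6333; +0.6333 ∉ [-1.3, -0.1) → out
#7 (0,-1): internal coord 0 + (-1)·τ' = +0.3028; +0.3028 ∉ [-1.3, -0.1) → out

4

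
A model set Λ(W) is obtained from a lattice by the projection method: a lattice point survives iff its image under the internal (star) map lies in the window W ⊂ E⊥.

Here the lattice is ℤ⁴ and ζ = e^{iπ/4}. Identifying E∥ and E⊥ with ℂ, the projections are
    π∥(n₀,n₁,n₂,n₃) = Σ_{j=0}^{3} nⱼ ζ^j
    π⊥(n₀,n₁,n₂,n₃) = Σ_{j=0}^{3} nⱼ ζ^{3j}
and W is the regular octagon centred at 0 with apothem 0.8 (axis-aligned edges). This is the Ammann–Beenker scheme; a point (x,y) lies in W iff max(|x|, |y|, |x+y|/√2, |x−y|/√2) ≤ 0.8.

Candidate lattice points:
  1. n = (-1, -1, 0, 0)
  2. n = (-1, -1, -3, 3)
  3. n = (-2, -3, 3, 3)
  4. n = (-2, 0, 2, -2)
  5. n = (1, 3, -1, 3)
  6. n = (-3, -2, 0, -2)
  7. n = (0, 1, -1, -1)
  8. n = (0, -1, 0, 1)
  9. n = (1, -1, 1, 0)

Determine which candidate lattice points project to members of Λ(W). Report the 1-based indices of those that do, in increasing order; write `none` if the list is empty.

Internal map: ζ^{3j} for j=0..3 gives (1,0), (−√2/2,√2/2), (0,−1), (√2/2,√2/2).
#1 (-1, -1, 0, 0): internal (-0.292893, -0.707107); octagon support 0.707107 vs apothem 0.8 → ∈ W
#2 (-1, -1, -3, 3): internal (1.828427, 4.414214); octagon support 4.414214 vs apothem 0.8 → ∉ W
#3 (-2, -3, 3, 3): internal (2.242641, -3.000000); octagon support 3.707107 vs apothem 0.8 → ∉ W
#4 (-2, 0, 2, -2): internal (-3.414214, -3.414214); octagon support 4.828427 vs apothem 0.8 → ∉ W
#5 (1, 3, -1, 3): internal (1.000000, 5.242641); octagon support 5.242641 vs apothem 0.8 → ∉ W
#6 (-3, -2, 0, -2): internal (-3.000000, -2.828427); octagon support 4.121320 vs apothem 0.8 → ∉ W
#7 (0, 1, -1, -1): internal (-1.414214, 1.000000); octagon support 1.707107 vs apothem 0.8 → ∉ W
#8 (0, -1, 0, 1): internal (1.414214, 0.000000); octagon support 1.414214 vs apothem 0.8 → ∉ W
#9 (1, -1, 1, 0): internal (1.707107, -1.707107); octagon support 2.414214 vs apothem 0.8 → ∉ W

1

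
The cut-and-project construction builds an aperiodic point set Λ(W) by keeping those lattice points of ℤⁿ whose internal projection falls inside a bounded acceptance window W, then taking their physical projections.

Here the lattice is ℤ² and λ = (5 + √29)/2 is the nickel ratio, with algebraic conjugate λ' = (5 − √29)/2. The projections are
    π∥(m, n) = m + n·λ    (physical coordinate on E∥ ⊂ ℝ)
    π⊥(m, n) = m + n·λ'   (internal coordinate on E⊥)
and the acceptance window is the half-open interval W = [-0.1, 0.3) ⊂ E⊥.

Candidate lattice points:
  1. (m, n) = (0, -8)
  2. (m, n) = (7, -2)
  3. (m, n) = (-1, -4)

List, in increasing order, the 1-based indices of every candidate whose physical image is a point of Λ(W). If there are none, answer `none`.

Compute λ' = (5−√29)/2 = -0.192582, so π⊥(m,n) = m -0.192582·n.
candidate 1: (m,n)=(0,-8) → π∥ = 0-8·λ ≈ -41.540659, π⊥ = 0-8·λ' ≈ 1.540659 ∉ [-0.1, 0.3) ⇒ out
candidate 2: (m,n)=(7,-2) → π∥ = 7-2·λ ≈ -3.385165, π⊥ = 7-2·λ' ≈ 7.385165 ∉ [-0.1, 0.3) ⇒ out
candidate 3: (m,n)=(-1,-4) → π∥ = -1-4·λ ≈ -21.770330, π⊥ = -1-4·λ' ≈ -0.229670 ∉ [-0.1, 0.3) ⇒ out

none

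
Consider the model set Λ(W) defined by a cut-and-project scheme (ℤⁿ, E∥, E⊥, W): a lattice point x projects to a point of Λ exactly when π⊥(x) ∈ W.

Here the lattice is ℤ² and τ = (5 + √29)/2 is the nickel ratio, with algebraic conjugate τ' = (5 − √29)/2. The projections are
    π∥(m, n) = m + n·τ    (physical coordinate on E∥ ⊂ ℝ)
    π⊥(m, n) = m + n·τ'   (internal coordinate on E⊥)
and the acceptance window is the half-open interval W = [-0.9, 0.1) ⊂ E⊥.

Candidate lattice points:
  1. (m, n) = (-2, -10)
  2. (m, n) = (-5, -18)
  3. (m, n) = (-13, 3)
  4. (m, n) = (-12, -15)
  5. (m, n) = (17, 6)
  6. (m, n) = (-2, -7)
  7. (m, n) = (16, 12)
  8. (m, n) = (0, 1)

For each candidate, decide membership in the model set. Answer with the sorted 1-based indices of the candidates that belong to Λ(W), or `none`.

τ' = (5−√29)/2 ≈ -0.1926.
[1] lift (-2,-10): star map gives -0.0742; window check -0.9 ≤ -0.0742 < 0.1 is true → IN Λ
[2] lift (-5,-18): star map gives -1.5335; window check -0.9 ≤ -1.5335 < 0.1 is false → out
[3] lift (-13,3): star map gives -13.5777; window check -0.9 ≤ -13.5777 < 0.1 is false → out
[4] lift (-12,-15): star map gives -9.1113; window check -0.9 ≤ -9.1113 < 0.1 is false → out
[5] lift (17,6): star map gives 15.8445; window check -0.9 ≤ 15.8445 < 0.1 is false → out
[6] lift (-2,-7): star map gives -0.6519; window check -0.9 ≤ -0.6519 < 0.1 is true → IN Λ
[7] lift (16,12): star map gives 13.6890; window check -0.9 ≤ 13.6890 < 0.1 is false → out
[8] lift (0,1): star map gives -0.1926; window check -0.9 ≤ -0.1926 < 0.1 is true → IN Λ

1, 6, 8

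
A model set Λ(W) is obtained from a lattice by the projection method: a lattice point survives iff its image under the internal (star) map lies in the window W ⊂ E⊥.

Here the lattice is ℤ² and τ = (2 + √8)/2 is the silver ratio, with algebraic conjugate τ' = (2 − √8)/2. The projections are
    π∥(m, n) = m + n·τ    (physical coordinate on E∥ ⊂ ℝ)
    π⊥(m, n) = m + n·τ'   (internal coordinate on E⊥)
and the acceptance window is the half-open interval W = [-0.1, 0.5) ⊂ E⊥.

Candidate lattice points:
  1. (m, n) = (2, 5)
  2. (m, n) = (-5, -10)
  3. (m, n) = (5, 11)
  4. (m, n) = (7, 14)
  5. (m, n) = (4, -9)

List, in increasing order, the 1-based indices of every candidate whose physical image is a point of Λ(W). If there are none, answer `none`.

Compute τ' = (2−√8)/2 = -0.41421, so π⊥(m,n) = m -0.41421·n.
#1 (2,5): internal coord 2 + (5)·τ' = -0.07107; -0.07107 ∈ [-0.1, 0.5) → IN Λ
#2 (-5,-10): internal coord -5 + (-10)·τ' = -0.85786; -0.85786 ∉ [-0.1, 0.5) → out
#3 (5,11): internal coord 5 + (11)·τ' = +0.44365; +0.44365 ∈ [-0.1, 0.5) → IN Λ
#4 (7,14): internal coord 7 + (14)·τ' = +1.20101; +1.20101 ∉ [-0.1, 0.5) → out
#5 (4,-9): internal coord 4 + (-9)·τ' = +7.72792; +7.72792 ∉ [-0.1, 0.5) → out

1, 3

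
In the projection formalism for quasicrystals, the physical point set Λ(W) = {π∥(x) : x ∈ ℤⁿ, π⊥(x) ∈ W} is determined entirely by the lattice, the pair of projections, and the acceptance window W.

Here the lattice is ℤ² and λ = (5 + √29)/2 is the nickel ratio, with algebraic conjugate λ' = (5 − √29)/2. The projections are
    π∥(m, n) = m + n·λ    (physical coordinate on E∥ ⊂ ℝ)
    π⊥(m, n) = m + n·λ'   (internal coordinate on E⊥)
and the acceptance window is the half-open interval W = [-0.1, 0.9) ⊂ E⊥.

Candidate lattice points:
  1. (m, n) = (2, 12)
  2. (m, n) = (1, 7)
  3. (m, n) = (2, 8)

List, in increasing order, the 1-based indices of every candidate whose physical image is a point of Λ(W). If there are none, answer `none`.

Compute λ' = (5−√29)/2 = -0.1926, so π⊥(m,n) = m -0.1926·n.
[1] lift (2,12): star map gives -0.3110; window check -0.1 ≤ -0.3110 < 0.9 is false → out
[2] lift (1,7): star map gives -0.3481; window check -0.1 ≤ -0.3481 < 0.9 is false → out
[3] lift (2,8): star map gives 0.4593; window check -0.1 ≤ 0.4593 < 0.9 is true → IN Λ

3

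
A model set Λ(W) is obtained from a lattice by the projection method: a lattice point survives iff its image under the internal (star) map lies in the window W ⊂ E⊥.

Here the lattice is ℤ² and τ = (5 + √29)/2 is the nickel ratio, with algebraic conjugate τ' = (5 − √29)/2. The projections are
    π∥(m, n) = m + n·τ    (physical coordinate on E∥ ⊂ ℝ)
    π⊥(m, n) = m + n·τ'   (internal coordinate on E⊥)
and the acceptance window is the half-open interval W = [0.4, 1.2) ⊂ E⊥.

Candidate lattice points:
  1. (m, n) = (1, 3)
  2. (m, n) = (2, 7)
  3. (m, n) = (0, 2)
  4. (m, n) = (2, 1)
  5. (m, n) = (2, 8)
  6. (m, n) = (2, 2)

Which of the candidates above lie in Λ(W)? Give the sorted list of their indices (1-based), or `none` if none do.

Numerically τ ≈ 5.19258 and τ' = −1/τ ≈ -0.19258.
[1] lift (1,3): star map gives 0.42225; window check 0.4 ≤ 0.42225 < 1.2 is true → IN Λ
[2] lift (2,7): star map gives 0.65192; window check 0.4 ≤ 0.65192 < 1.2 is true → IN Λ
[3] lift (0,2): star map gives -0.38516; window check 0.4 ≤ -0.38516 < 1.2 is false → out
[4] lift (2,1): star map gives 1.80742; window check 0.4 ≤ 1.80742 < 1.2 is false → out
[5] lift (2,8): star map gives 0.45934; window check 0.4 ≤ 0.45934 < 1.2 is true → IN Λ
[6] lift (2,2): star map gives 1.61484; window check 0.4 ≤ 1.61484 < 1.2 is false → out

1, 2, 5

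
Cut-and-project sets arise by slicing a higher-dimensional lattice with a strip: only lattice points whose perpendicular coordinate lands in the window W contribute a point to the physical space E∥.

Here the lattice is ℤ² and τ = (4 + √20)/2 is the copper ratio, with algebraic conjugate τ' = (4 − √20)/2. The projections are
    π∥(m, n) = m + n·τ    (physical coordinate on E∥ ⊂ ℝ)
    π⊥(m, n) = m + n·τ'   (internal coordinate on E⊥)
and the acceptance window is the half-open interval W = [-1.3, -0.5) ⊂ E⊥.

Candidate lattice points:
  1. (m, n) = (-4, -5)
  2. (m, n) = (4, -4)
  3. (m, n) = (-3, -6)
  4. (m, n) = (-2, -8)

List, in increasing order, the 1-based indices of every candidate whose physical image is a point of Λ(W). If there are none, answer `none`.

Compute τ' = (4−√20)/2 = -0.23607, so π⊥(m,n) = m -0.23607·n.
candidate 1: (m,n)=(-4,-5) → π∥ = -4-5·τ ≈ -25.18034, π⊥ = -4-5·τ' ≈ -2.81966 ∉ [-1.3, -0.5) ⇒ out
candidate 2: (m,n)=(4,-4) → π∥ = 4-4·τ ≈ -12.94427, π⊥ = 4-4·τ' ≈ 4.94427 ∉ [-1.3, -0.5) ⇒ out
candidate 3: (m,n)=(-3,-6) → π∥ = -3-6·τ ≈ -28.41641, π⊥ = -3-6·τ' ≈ -1.58359 ∉ [-1.3, -0.5) ⇒ out
candidate 4: (m,n)=(-2,-8) → π∥ = -2-8·τ ≈ -35.88854, π⊥ = -2-8·τ' ≈ -0.11146 ∉ [-1.3, -0.5) ⇒ out

none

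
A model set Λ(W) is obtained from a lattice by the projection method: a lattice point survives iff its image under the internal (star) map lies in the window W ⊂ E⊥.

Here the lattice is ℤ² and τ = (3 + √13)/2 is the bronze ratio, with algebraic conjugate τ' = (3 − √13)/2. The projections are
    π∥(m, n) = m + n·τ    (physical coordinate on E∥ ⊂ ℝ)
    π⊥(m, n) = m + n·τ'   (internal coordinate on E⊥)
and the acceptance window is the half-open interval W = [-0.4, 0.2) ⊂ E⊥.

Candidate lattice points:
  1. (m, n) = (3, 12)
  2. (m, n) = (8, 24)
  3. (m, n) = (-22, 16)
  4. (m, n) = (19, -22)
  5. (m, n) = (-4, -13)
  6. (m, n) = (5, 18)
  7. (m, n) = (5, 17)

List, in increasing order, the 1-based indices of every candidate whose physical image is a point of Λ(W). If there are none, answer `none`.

5, 7

Compute τ' = (3−√13)/2 = -0.302776, so π⊥(m,n) = m -0.302776·n.
#1 (3,12): internal coord 3 + (12)·τ' = -0.633308; -0.633308 ∉ [-0.4, 0.2) → out
#2 (8,24): internal coord 8 + (24)·τ' = +0.733385; +0.733385 ∉ [-0.4, 0.2) → out
#3 (-22,16): internal coord -22 + (16)·τ' = -26.844410; -26.844410 ∉ [-0.4, 0.2) → out
#4 (19,-22): internal coord 19 + (-22)·τ' = +25.661064; +25.661064 ∉ [-0.4, 0.2) → out
#5 (-4,-13): internal coord -4 + (-13)·τ' = -0.063917; -0.063917 ∈ [-0.4, 0.2) → IN Λ
#6 (5,18): internal coord 5 + (18)·τ' = -0.449961; -0.449961 ∉ [-0.4, 0.2) → out
#7 (5,17): internal coord 5 + (17)·τ' = -0.147186; -0.147186 ∈ [-0.4, 0.2) → IN Λ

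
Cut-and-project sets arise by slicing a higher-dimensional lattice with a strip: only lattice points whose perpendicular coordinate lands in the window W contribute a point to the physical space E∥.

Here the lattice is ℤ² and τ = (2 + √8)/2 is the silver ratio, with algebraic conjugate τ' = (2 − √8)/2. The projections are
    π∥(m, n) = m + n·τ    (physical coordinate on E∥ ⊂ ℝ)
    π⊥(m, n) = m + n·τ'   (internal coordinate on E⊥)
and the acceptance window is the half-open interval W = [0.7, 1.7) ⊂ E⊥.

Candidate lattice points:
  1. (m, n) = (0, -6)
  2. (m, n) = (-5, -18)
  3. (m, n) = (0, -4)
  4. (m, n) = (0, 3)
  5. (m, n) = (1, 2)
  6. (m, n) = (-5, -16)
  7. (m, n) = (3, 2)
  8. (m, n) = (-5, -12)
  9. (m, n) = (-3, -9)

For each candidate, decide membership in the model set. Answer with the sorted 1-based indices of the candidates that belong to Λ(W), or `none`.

3, 6, 9

Compute τ' = (2−√8)/2 = -0.414214, so π⊥(m,n) = m -0.414214·n.
#1 (0,-6): internal coord 0 + (-6)·τ' = +2.485281; +2.485281 ∉ [0.7, 1.7) → out
#2 (-5,-18): internal coord -5 + (-18)·τ' = +2.455844; +2.455844 ∉ [0.7, 1.7) → out
#3 (0,-4): internal coord 0 + (-4)·τ' = +1.656854; +1.656854 ∈ [0.7, 1.7) → IN Λ
#4 (0,3): internal coord 0 + (3)·τ' = -1.242641; -1.242641 ∉ [0.7, 1.7) → out
#5 (1,2): internal coord 1 + (2)·τ' = +0.171573; +0.171573 ∉ [0.7, 1.7) → out
#6 (-5,-16): internal coord -5 + (-16)·τ' = +1.627417; +1.627417 ∈ [0.7, 1.7) → IN Λ
#7 (3,2): internal coord 3 + (2)·τ' = +2.171573; +2.171573 ∉ [0.7, 1.7) → out
#8 (-5,-12): internal coord -5 + (-12)·τ' = -0.029437; -0.029437 ∉ [0.7, 1.7) → out
#9 (-3,-9): internal coord -3 + (-9)·τ' = +0.727922; +0.727922 ∈ [0.7, 1.7) → IN Λ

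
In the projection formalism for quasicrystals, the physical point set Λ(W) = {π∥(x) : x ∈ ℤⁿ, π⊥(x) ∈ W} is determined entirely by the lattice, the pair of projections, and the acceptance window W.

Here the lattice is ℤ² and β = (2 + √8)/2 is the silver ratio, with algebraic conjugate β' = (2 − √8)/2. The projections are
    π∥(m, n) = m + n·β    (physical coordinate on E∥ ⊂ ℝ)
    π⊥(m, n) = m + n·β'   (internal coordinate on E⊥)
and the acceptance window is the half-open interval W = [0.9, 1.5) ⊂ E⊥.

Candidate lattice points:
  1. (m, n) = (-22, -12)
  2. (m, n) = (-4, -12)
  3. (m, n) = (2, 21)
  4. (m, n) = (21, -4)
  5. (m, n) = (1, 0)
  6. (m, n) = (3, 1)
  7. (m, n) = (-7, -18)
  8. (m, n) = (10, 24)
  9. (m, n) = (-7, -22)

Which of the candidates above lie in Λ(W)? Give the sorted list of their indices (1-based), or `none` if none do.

Numerically β ≈ 2.4142 and β' = −1/β ≈ -0.4142.
#1 (-22,-12): internal coord -22 + (-12)·β' = -17.0294; -17.0294 ∉ [0.9, 1.5) → out
#2 (-4,-12): internal coord -4 + (-12)·β' = +0.9706; +0.9706 ∈ [0.9, 1.5) → IN Λ
#3 (2,21): internal coord 2 + (21)·β' = -6.6985; -6.6985 ∉ [0.9, 1.5) → out
#4 (21,-4): internal coord 21 + (-4)·β' = +22.6569; +22.6569 ∉ [0.9, 1.5) → out
#5 (1,0): internal coord 1 + (0)·β' = +1.0000; +1.0000 ∈ [0.9, 1.5) → IN Λ
#6 (3,1): internal coord 3 + (1)·β' = +2.5858; +2.5858 ∉ [0.9, 1.5) → out
#7 (-7,-18): internal coord -7 + (-18)·β' = +0.4558; +0.4558 ∉ [0.9, 1.5) → out
#8 (10,24): internal coord 10 + (24)·β' = +0.0589; +0.0589 ∉ [0.9, 1.5) → out
#9 (-7,-22): internal coord -7 + (-22)·β' = +2.1127; +2.1127 ∉ [0.9, 1.5) → out

2, 5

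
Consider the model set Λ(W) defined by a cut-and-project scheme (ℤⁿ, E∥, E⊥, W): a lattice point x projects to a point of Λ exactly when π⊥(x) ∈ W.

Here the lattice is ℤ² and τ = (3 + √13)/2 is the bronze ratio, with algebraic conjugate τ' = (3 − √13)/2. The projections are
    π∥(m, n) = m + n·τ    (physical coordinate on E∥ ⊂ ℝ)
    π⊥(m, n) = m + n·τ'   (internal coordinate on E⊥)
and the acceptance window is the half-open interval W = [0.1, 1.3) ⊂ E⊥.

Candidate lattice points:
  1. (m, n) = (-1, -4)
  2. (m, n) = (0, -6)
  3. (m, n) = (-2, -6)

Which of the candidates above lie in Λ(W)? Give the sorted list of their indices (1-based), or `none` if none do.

1

τ' = (3−√13)/2 ≈ -0.30278.
candidate 1: (m,n)=(-1,-4) → π∥ = -1-4·τ ≈ -14.21110, π⊥ = -1-4·τ' ≈ 0.21110 ∈ [0.1, 1.3) ⇒ IN Λ
candidate 2: (m,n)=(0,-6) → π∥ = 0-6·τ ≈ -19.81665, π⊥ = 0-6·τ' ≈ 1.81665 ∉ [0.1, 1.3) ⇒ out
candidate 3: (m,n)=(-2,-6) → π∥ = -2-6·τ ≈ -21.81665, π⊥ = -2-6·τ' ≈ -0.18335 ∉ [0.1, 1.3) ⇒ out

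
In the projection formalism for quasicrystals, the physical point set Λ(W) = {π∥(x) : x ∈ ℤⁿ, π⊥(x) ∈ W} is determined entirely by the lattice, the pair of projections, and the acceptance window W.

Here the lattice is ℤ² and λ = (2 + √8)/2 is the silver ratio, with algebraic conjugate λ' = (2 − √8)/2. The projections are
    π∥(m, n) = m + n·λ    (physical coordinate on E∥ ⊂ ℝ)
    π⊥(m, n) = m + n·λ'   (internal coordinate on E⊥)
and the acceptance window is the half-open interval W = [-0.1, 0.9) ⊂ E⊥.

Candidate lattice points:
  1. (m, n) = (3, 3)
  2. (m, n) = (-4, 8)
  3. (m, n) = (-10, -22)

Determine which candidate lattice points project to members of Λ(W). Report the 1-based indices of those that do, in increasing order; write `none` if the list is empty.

none

Compute λ' = (2−√8)/2 = -0.41421, so π⊥(m,n) = m -0.41421·n.
candidate 1: (m,n)=(3,3) → π∥ = 3+3·λ ≈ 10.24264, π⊥ = 3+3·λ' ≈ 1.75736 ∉ [-0.1, 0.9) ⇒ out
candidate 2: (m,n)=(-4,8) → π∥ = -4+8·λ ≈ 15.31371, π⊥ = -4+8·λ' ≈ -7.31371 ∉ [-0.1, 0.9) ⇒ out
candidate 3: (m,n)=(-10,-22) → π∥ = -10-22·λ ≈ -63.11270, π⊥ = -10-22·λ' ≈ -0.88730 ∉ [-0.1, 0.9) ⇒ out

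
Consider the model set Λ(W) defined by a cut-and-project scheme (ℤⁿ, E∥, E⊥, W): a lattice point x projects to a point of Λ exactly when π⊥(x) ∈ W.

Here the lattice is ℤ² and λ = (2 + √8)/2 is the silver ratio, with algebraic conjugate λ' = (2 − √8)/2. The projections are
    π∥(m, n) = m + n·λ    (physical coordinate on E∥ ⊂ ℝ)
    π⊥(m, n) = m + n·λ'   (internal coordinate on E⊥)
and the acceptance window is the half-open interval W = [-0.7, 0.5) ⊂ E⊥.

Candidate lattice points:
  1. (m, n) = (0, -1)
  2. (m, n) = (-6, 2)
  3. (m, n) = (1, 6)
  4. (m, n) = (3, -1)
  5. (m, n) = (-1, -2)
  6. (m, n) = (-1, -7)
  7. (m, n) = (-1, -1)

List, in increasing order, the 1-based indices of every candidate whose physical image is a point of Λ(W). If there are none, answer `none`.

λ' = (2−√8)/2 ≈ -0.4142.
#1 (0,-1): internal coord 0 + (-1)·λ' = +0.4142; +0.4142 ∈ [-0.7, 0.5) → IN Λ
#2 (-6,2): internal coord -6 + (2)·λ' = -6.8284; -6.8284 ∉ [-0.7, 0.5) → out
#3 (1,6): internal coord 1 + (6)·λ' = -1.4853; -1.4853 ∉ [-0.7, 0.5) → out
#4 (3,-1): internal coord 3 + (-1)·λ' = +3.4142; +3.4142 ∉ [-0.7, 0.5) → out
#5 (-1,-2): internal coord -1 + (-2)·λ' = -0.1716; -0.1716 ∈ [-0.7, 0.5) → IN Λ
#6 (-1,-7): internal coord -1 + (-7)·λ' = +1.8995; +1.8995 ∉ [-0.7, 0.5) → out
#7 (-1,-1): internal coord -1 + (-1)·λ' = -0.5858; -0.5858 ∈ [-0.7, 0.5) → IN Λ

1, 5, 7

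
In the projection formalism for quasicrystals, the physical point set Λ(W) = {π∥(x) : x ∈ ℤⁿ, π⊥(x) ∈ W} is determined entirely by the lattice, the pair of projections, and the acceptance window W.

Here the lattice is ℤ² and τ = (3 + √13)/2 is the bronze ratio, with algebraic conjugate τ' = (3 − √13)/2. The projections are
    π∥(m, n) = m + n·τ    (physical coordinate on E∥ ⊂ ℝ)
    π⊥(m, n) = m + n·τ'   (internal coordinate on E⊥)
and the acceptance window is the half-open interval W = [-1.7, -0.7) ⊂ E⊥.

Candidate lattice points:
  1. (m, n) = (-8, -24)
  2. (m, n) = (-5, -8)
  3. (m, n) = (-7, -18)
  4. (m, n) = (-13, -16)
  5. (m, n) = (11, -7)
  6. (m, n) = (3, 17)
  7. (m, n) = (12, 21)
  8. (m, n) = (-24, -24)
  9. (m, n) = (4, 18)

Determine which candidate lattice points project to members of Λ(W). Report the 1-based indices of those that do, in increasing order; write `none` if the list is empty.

Numerically τ ≈ 3.302776 and τ' = −1/τ ≈ -0.302776.
#1 (-8,-24): internal coord -8 + (-24)·τ' = -0.733385; -0.733385 ∈ [-1.7, -0.7) → IN Λ
#2 (-5,-8): internal coord -5 + (-8)·τ' = -2.577795; -2.577795 ∉ [-1.7, -0.7) → out
#3 (-7,-18): internal coord -7 + (-18)·τ' = -1.550039; -1.550039 ∈ [-1.7, -0.7) → IN Λ
#4 (-13,-16): internal coord -13 + (-16)·τ' = -8.155590; -8.155590 ∉ [-1.7, -0.7) → out
#5 (11,-7): internal coord 11 + (-7)·τ' = +13.119429; +13.119429 ∉ [-1.7, -0.7) → out
#6 (3,17): internal coord 3 + (17)·τ' = -2.147186; -2.147186 ∉ [-1.7, -0.7) → out
#7 (12,21): internal coord 12 + (21)·τ' = +5.641712; +5.641712 ∉ [-1.7, -0.7) → out
#8 (-24,-24): internal coord -24 + (-24)·τ' = -16.733385; -16.733385 ∉ [-1.7, -0.7) → out
#9 (4,18): internal coord 4 + (18)·τ' = -1.449961; -1.449961 ∈ [-1.7, -0.7) → IN Λ

1, 3, 9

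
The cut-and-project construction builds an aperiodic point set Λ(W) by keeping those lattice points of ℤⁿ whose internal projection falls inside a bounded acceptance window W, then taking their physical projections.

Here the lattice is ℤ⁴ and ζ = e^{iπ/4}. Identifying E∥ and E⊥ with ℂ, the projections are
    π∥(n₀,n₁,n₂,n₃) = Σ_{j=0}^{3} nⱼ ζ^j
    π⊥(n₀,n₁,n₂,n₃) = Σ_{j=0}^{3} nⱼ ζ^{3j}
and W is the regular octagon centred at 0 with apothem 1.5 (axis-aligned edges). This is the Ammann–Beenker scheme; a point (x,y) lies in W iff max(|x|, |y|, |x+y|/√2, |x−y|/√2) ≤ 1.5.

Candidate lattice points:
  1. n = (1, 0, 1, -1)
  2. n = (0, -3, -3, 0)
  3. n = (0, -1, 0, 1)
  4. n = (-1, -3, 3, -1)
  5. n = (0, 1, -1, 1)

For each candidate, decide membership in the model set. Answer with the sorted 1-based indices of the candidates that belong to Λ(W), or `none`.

3

Internal map: ζ^{3j} for j=0..3 gives (1,0), (−√2/2,√2/2), (0,−1), (√2/2,√2/2).
candidate 1: n = (1, 0, 1, -1) → π⊥ ≈ (+0.2929, -1.7071); max(|x|,|y|,|x±y|/√2) = 1.7071 > 1.5 ⇒ ∉ W
candidate 2: n = (0, -3, -3, 0) → π⊥ ≈ (+2.1213, +0.8787); max(|x|,|y|,|x±y|/√2) = 2.1213 > 1.5 ⇒ ∉ W
candidate 3: n = (0, -1, 0, 1) → π⊥ ≈ (+1.4142, +0.0000); max(|x|,|y|,|x±y|/√2) = 1.4142 ≤ 1.5 ⇒ ∈ W
candidate 4: n = (-1, -3, 3, -1) → π⊥ ≈ (+0.4142, -5.8284); max(|x|,|y|,|x±y|/√2) = 5.8284 > 1.5 ⇒ ∉ W
candidate 5: n = (0, 1, -1, 1) → π⊥ ≈ (+0.0000, +2.4142); max(|x|,|y|,|x±y|/√2) = 2.4142 > 1.5 ⇒ ∉ W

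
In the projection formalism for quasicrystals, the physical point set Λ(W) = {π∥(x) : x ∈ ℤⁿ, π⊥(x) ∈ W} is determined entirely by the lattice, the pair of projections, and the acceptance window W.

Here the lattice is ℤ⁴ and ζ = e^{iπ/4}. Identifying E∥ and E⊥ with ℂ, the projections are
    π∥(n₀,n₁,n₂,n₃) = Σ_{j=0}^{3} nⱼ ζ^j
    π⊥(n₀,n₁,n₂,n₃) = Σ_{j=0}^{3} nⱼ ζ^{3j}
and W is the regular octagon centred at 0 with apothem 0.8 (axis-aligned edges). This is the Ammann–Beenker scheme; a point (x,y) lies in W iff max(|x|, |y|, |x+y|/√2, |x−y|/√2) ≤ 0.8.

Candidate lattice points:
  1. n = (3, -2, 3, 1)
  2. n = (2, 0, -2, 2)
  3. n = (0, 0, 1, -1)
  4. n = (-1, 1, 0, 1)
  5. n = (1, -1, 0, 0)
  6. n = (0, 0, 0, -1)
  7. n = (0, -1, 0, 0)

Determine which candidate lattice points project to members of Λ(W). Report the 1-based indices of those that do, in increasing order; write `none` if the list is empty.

Internal map: ζ^{3j} for j=0..3 gives (1,0), (−√2/2,√2/2), (0,−1), (√2/2,√2/2).
#1 (3, -2, 3, 1): internal (5.1213, -3.7071); octagon support 6.2426 vs apothem 0.8 → ∉ W
#2 (2, 0, -2, 2): internal (3.4142, 3.4142); octagon support 4.8284 vs apothem 0.8 → ∉ W
#3 (0, 0, 1, -1): internal (-0.7071, -1.7071); octagon support 1.7071 vs apothem 0.8 → ∉ W
#4 (-1, 1, 0, 1): internal (-1.0000, 1.4142); octagon support 1.7071 vs apothem 0.8 → ∉ W
#5 (1, -1, 0, 0): internal (1.7071, -0.7071); octagon support 1.7071 vs apothem 0.8 → ∉ W
#6 (0, 0, 0, -1): internal (-0.7071, -0.7071); octagon support 1.0000 vs apothem 0.8 → ∉ W
#7 (0, -1, 0, 0): internal (0.7071, -0.7071); octagon support 1.0000 vs apothem 0.8 → ∉ W

none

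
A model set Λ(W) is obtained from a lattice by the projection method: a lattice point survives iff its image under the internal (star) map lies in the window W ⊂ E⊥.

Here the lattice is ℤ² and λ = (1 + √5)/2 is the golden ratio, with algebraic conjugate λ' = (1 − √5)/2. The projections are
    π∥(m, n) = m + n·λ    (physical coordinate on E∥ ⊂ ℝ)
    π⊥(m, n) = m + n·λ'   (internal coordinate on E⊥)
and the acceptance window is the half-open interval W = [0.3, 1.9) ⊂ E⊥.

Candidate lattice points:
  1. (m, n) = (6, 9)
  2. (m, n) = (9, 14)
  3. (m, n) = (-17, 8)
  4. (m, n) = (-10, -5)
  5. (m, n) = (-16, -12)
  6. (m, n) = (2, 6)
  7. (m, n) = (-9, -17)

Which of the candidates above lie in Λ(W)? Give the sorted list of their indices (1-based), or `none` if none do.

1, 2, 7

λ' = (1−√5)/2 ≈ -0.61803.
candidate 1: (m,n)=(6,9) → π∥ = 6+9·λ ≈ 20.56231, π⊥ = 6+9·λ' ≈ 0.43769 ∈ [0.3, 1.9) ⇒ IN Λ
candidate 2: (m,n)=(9,14) → π∥ = 9+14·λ ≈ 31.65248, π⊥ = 9+14·λ' ≈ 0.34752 ∈ [0.3, 1.9) ⇒ IN Λ
candidate 3: (m,n)=(-17,8) → π∥ = -17+8·λ ≈ -4.05573, π⊥ = -17+8·λ' ≈ -21.94427 ∉ [0.3, 1.9) ⇒ out
candidate 4: (m,n)=(-10,-5) → π∥ = -10-5·λ ≈ -18.09017, π⊥ = -10-5·λ' ≈ -6.90983 ∉ [0.3, 1.9) ⇒ out
candidate 5: (m,n)=(-16,-12) → π∥ = -16-12·λ ≈ -35.41641, π⊥ = -16-12·λ' ≈ -8.58359 ∉ [0.3, 1.9) ⇒ out
candidate 6: (m,n)=(2,6) → π∥ = 2+6·λ ≈ 11.70820, π⊥ = 2+6·λ' ≈ -1.70820 ∉ [0.3, 1.9) ⇒ out
candidate 7: (m,n)=(-9,-17) → π∥ = -9-17·λ ≈ -36.50658, π⊥ = -9-17·λ' ≈ 1.50658 ∈ [0.3, 1.9) ⇒ IN Λ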